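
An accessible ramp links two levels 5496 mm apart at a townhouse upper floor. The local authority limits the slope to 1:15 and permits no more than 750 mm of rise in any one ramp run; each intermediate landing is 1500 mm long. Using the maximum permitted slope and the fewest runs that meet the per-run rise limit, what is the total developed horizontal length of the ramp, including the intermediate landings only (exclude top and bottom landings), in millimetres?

5496 / 750 = 7.33, so 8 ramp runs are needed. That means 7 intermediate landings.
Horizontal run for 5496 mm of rise at 1:15 is 5496 × 15 = 82440 mm.
Intermediate landings: 7 × 1500 = 10500 mm.
Developed length = 82440 + 10500 = 92940 mm.

92940 mm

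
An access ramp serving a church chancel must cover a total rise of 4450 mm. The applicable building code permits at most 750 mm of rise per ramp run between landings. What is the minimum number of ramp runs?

4450 / 750 = 5.93, so 6 ramp runs are needed.

6 runs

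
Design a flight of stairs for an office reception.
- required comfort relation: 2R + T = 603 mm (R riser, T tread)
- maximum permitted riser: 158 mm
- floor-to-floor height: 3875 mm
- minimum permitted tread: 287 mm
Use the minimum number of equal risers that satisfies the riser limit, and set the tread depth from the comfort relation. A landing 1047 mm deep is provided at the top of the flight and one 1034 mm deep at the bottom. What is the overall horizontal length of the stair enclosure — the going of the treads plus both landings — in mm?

3875 / 158 = 24.525 → round up to 25 risers.
Riser R = 3875 / 25 = 155 mm, within the 158 mm limit.
T = 603 − 2·155 = 293 mm, which satisfies the 287 mm minimum.
25 risers give 24 treads; going = 24 × 293 = 7032 mm.
Enclosure = 7032 + 1047 + 1034 = 9113 mm.

9113 mm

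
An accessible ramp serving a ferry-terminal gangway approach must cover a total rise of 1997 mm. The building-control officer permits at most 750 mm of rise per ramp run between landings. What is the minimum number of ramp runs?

3 runs

At most 750 each: 1997/750 = 2.66, giving 3 ramp runs.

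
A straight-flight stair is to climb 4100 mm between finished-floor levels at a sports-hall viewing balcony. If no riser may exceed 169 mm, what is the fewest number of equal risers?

⌈4100/169⌉ = 25 risers.

25 risers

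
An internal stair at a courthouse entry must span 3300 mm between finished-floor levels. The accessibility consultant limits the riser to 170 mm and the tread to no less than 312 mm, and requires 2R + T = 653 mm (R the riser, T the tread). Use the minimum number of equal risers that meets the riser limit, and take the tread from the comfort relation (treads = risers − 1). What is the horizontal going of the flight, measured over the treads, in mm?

3300 / 170 = 19.41, so 20 risers are needed.
Riser R = 3300 / 20 = 165 mm, within the 170 mm limit.
Tread T = 653 − 2 × 165 = 323 mm (≥ 312 mm).
Treads = 20 − 1 = 19; going = 19 × 323 = 6137 mm.

6137 mm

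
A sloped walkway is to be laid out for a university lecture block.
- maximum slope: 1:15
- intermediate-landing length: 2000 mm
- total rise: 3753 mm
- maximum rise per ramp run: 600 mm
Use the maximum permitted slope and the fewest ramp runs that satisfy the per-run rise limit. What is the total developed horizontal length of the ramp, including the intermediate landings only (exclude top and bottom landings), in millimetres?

⌈3753/600⌉ = 7 ramp runs. That means 6 intermediate landings.
Horizontal run for 3753 mm of rise at 1:15 is 3753 × 15 = 56295 mm.
6 intermediate landings contribute 6 × 2000 = 12000 mm.
Total developed length = 56295 + 12000 = 68295 mm.

68295 mm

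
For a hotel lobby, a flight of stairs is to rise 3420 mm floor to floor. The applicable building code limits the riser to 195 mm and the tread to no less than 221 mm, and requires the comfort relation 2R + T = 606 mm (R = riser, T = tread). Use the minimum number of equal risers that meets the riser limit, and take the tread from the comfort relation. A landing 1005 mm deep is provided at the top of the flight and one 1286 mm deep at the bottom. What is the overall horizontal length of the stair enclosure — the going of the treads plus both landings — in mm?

6133 mm

⌈3420/195⌉ = 18 risers.
Riser R = 3420 / 18 = 190 mm, within the 195 mm limit.
T = 606 − 2·190 = 226 mm, which satisfies the 221 mm minimum.
Going = (18 − 1) × 226 = 3842 mm.
Add landings: 3842 + 1005 + 1286 = 6133 mm.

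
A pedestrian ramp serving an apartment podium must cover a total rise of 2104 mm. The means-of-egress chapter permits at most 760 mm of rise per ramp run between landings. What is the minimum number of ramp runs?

⌈2104/760⌉ = 3 ramp runs.

3 runs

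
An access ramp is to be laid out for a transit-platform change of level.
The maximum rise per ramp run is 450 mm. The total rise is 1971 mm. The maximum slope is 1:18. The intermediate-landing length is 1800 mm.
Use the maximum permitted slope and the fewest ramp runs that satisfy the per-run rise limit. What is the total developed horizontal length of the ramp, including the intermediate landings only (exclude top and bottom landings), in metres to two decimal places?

42.68 m

At most 450 each: 1971/450 = 4.38, giving 5 ramp runs. That means 4 intermediate landings.
Ramp run (horizontal) at 1:18: 1971 × 18 = 35478 mm.
Intermediate landings: 4 × 1800 = 7200 mm.
Total developed length = 35478 + 7200 = 42678 mm.
= 42.68 m.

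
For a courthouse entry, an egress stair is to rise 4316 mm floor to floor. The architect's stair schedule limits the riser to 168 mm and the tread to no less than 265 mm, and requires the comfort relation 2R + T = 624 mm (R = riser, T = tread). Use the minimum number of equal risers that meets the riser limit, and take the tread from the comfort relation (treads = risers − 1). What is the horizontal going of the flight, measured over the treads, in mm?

At most 168 each: 4316/168 = 25.69, giving 26 risers.
Riser R = 4316 / 26 = 166 mm, within the 168 mm limit.
Tread T = 624 − 2 × 166 = 292 mm (≥ 265 mm).
26 risers give 25 treads; going = 25 × 292 = 7300 mm.

7300 mm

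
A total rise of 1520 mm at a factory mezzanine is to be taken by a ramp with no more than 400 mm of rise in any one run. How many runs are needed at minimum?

4 runs

⌈1520/400⌉ = 4 ramp runs.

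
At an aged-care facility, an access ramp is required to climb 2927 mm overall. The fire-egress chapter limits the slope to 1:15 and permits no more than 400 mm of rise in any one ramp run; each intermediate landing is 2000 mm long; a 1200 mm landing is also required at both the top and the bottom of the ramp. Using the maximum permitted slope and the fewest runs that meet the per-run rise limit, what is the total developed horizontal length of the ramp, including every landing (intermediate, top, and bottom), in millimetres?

⌈2927/400⌉ = 8 ramp runs. That means 7 intermediate landings.
Ramp run (horizontal) at 1:15: 2927 × 15 = 43905 mm.
Intermediate landings: 7 × 2000 = 14000 mm.
Top and bottom landings: 2 × 1200 = 2400 mm.
Total = 43905 + 14000 + 2400 = 60305 mm.

60305 mm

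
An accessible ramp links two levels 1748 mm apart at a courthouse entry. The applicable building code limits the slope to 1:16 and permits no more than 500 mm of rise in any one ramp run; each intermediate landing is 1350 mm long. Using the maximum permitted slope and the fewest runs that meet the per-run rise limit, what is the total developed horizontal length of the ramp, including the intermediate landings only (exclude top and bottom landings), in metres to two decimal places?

At most 500 each: 1748/500 = 3.50, giving 4 ramp runs. That means 3 intermediate landings.
Horizontal run for 1748 mm of rise at 1:16 is 1748 × 16 = 27968 mm.
3 intermediate landings contribute 3 × 1350 = 4050 mm.
Total developed length = 27968 + 4050 = 32018 mm.
= 32.02 m.

32.02 m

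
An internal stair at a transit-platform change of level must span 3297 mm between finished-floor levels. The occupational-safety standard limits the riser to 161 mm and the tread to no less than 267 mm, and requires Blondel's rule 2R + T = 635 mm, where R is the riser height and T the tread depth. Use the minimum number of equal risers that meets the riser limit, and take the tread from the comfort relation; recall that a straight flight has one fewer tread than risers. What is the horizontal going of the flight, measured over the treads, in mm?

6420 mm

⌈3297/161⌉ = 21 risers.
Riser R = 3297 / 21 = 157 mm, within the 161 mm limit.
T = 635 − 2·157 = 321 mm, which satisfies the 267 mm minimum.
Treads = 21 − 1 = 20; going = 20 × 321 = 6420 mm.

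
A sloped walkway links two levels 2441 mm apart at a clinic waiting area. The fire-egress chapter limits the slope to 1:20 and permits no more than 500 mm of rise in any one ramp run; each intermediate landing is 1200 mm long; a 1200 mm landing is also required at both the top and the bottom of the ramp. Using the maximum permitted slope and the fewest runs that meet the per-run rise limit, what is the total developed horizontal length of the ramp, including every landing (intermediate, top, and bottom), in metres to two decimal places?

56.02 m

At most 500 each: 2441/500 = 4.88, giving 5 ramp runs. That means 4 intermediate landings.
Ramp run (horizontal) at 1:20: 2441 × 20 = 48820 mm.
4 intermediate landings contribute 4 × 1200 = 4800 mm.
Top and bottom landings: 2 × 1200 = 2400 mm.
Total = 48820 + 4800 + 2400 = 56020 mm.
= 56.02 m.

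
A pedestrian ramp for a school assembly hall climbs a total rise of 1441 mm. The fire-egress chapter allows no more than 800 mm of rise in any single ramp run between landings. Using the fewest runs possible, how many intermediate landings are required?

1 intermediate landings

⌈1441/800⌉ = 2 ramp runs.
2 runs are separated by 1 intermediate landings.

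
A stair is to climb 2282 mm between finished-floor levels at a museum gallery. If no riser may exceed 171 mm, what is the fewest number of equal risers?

14 risers

⌈2282/171⌉ = 14 risers.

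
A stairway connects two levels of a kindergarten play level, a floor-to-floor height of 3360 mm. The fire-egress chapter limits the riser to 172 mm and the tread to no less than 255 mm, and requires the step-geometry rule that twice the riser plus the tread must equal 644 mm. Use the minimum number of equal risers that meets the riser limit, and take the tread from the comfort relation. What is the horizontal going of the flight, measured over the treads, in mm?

3360 / 172 = 19.53, so 20 risers are needed.
Riser R = 3360 / 20 = 168 mm, within the 172 mm limit.
From 2R + T = 644: T = 644 − 336 = 308 mm.
Going = (20 − 1) × 308 = 5852 mm.

5852 mm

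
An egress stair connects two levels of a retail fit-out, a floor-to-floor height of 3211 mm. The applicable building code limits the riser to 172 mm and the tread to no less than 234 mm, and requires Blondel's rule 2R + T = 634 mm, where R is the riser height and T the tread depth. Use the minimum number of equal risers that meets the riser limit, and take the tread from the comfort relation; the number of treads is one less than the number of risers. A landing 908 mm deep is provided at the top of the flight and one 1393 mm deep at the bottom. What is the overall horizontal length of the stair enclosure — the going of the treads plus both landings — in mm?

At most 172 each: 3211/172 = 18.67, giving 19 risers.
R = 3211 ÷ 19 = 169 mm.
Tread T = 634 − 2 × 169 = 296 mm (≥ 234 mm).
Going = (19 − 1) × 296 = 5328 mm.
Add landings: 5328 + 908 + 1393 = 7629 mm.

7629 mm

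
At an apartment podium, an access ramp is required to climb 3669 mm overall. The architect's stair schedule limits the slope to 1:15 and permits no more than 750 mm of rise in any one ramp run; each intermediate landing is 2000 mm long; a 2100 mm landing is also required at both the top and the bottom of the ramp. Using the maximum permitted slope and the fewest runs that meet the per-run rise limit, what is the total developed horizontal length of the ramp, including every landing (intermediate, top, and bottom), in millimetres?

3669 / 750 = 4.89, so 5 ramp runs are needed. That means 4 intermediate landings.
Ramp run (horizontal) at 1:15: 3669 × 15 = 55035 mm.
4 intermediate landings contribute 4 × 2000 = 8000 mm.
Top and bottom landings: 2 × 2100 = 4200 mm.
Total = 55035 + 8000 + 4200 = 67235 mm.

67235 mm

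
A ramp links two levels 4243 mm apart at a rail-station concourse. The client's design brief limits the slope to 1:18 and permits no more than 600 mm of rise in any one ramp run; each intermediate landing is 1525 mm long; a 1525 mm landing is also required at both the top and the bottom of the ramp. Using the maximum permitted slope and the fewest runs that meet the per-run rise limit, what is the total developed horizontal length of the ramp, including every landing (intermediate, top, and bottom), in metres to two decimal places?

90.10 m

⌈4243/600⌉ = 8 ramp runs. That means 7 intermediate landings.
Ramp run (horizontal) at 1:18: 4243 × 18 = 76374 mm.
Intermediate landings: 7 × 1525 = 10675 mm.
Top and bottom landings: 2 × 1525 = 3050 mm.
Total = 76374 + 10675 + 3050 = 90099 mm.
= 90.10 m.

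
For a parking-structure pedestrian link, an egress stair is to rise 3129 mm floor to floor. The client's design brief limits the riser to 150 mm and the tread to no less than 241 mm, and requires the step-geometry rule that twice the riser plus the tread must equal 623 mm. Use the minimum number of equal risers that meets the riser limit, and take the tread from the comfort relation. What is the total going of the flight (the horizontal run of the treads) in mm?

6500 mm

At most 150 each: 3129/150 = 20.86, giving 21 risers.
Each riser is 3129/21 = 149 mm (≤ 150 mm).
From 2R + T = 623: T = 623 − 298 = 325 mm.
21 risers give 20 treads; going = 20 × 325 = 6500 mm.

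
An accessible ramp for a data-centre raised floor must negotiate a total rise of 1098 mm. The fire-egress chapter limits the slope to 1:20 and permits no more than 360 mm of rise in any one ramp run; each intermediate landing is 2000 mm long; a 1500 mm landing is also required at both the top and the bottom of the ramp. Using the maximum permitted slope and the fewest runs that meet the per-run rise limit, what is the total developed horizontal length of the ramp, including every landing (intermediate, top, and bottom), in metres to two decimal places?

1098 / 360 = 3.05, so 4 ramp runs are needed. That means 3 intermediate landings.
Ramp run (horizontal) at 1:20: 1098 × 20 = 21960 mm.
3 intermediate landings contribute 3 × 2000 = 6000 mm.
Top and bottom landings: 2 × 1500 = 3000 mm.
Total = 21960 + 6000 + 3000 = 30960 mm.
= 30.96 m.

30.96 m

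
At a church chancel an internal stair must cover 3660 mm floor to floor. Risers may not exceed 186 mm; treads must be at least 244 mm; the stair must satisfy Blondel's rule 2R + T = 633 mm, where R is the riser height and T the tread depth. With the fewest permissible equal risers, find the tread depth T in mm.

3660 / 186 = 19.68, so 20 risers are needed.
Riser R = 3660 / 20 = 183 mm, within the 186 mm limit.
From 2R + T = 633: T = 633 − 366 = 267 mm.

267 mm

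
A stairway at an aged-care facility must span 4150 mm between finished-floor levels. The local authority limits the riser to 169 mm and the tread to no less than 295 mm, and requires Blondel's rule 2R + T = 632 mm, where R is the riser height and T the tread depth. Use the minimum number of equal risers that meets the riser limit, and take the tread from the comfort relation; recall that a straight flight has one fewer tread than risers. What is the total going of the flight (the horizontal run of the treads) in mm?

⌈4150/169⌉ = 25 risers.
R = 4150 ÷ 25 = 166 mm.
T = 632 − 2·166 = 300 mm, which satisfies the 295 mm minimum.
Treads = 25 − 1 = 24; going = 24 × 300 = 7200 mm.

7200 mm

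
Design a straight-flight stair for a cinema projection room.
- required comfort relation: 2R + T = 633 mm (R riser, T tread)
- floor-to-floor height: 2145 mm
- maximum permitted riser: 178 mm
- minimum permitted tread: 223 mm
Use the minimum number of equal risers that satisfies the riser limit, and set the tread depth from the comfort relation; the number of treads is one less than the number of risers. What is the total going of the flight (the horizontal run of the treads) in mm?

3636 mm

2145 / 178 = 12.051 → round up to 13 risers.
Riser R = 2145 / 13 = 165 mm, within the 178 mm limit.
Tread T = 633 − 2 × 165 = 303 mm (≥ 223 mm).
Going = (13 − 1) × 303 = 3636 mm.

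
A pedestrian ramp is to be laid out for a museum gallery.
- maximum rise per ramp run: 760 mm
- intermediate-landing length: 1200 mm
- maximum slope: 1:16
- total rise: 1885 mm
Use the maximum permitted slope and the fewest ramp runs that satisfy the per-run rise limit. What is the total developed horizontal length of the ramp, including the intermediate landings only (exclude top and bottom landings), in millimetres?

At most 760 each: 1885/760 = 2.48, giving 3 ramp runs. That means 2 intermediate landings.
Ramp run (horizontal) at 1:16: 1885 × 16 = 30160 mm.
2 intermediate landings contribute 2 × 1200 = 2400 mm.
Developed length = 30160 + 2400 = 32560 mm.

32560 mm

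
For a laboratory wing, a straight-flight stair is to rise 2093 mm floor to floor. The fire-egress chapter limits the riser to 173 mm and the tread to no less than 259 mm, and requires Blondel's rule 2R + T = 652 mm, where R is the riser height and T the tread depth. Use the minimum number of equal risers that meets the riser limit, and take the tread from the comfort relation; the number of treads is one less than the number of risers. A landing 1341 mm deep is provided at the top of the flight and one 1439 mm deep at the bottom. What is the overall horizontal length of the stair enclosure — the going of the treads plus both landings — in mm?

2093 / 173 = 12.10, so 13 risers are needed.
R = 2093 ÷ 13 = 161 mm.
T = 652 − 2·161 = 330 mm, which satisfies the 259 mm minimum.
Going = (13 − 1) × 330 = 3960 mm.
Add landings: 3960 + 1341 + 1439 = 6740 mm.

6740 mm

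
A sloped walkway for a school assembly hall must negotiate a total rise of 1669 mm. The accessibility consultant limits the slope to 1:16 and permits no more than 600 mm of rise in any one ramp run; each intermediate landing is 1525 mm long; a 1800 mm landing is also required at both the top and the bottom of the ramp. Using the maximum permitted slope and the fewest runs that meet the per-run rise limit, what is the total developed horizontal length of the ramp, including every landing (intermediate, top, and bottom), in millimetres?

1669 / 600 = 2.782 → round up to 3 ramp runs. That means 2 intermediate landings.
Horizontal run for 1669 mm of rise at 1:16 is 1669 × 16 = 26704 mm.
Intermediate landings: 2 × 1525 = 3050 mm.
Top and bottom landings: 2 × 1800 = 3600 mm.
Total = 26704 + 3050 + 3600 = 33354 mm.

33354 mm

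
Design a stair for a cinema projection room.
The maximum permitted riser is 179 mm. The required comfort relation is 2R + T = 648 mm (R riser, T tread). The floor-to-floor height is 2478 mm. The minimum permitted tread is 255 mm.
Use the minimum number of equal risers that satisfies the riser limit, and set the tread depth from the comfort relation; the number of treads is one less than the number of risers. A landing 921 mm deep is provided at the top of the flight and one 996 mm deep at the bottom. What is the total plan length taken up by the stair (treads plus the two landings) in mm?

5739 mm

At most 179 each: 2478/179 = 13.84, giving 14 risers.
Each riser is 2478/14 = 177 mm (≤ 179 mm).
From 2R + T = 648: T = 648 − 354 = 294 mm.
14 risers give 13 treads; going = 13 × 294 = 3822 mm.
Enclosure = 3822 + 921 + 996 = 5739 mm.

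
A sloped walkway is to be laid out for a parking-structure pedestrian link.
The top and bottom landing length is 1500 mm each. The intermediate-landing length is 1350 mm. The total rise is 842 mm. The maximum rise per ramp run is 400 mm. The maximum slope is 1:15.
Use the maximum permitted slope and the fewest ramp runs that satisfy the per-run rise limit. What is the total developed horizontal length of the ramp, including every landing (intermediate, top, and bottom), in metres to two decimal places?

842 / 400 = 2.10, so 3 ramp runs are needed. That means 2 intermediate landings.
Horizontal run for 842 mm of rise at 1:15 is 842 × 15 = 12630 mm.
2 intermediate landings contribute 2 × 1350 = 2700 mm.
Top and bottom landings: 2 × 1500 = 3000 mm.
Total = 12630 + 2700 + 3000 = 18330 mm.
= 18.33 m.

18.33 m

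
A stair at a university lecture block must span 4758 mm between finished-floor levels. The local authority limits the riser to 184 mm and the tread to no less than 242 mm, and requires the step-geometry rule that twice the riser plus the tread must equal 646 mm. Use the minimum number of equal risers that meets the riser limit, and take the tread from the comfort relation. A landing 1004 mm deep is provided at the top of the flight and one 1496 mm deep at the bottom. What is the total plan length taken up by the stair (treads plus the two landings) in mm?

⌈4758/184⌉ = 26 risers.
R = 4758 ÷ 26 = 183 mm.
Tread T = 646 − 2 × 183 = 280 mm (≥ 242 mm).
Going = (26 − 1) × 280 = 7000 mm.
Add landings: 7000 + 1004 + 1496 = 9500 mm.

9500 mm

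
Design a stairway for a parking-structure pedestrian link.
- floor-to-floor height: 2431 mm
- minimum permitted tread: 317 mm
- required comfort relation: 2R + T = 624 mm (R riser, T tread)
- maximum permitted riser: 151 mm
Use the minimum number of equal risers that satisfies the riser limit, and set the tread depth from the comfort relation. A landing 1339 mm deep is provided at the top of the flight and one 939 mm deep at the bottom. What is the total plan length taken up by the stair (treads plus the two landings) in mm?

7686 mm

2431 / 151 = 16.099 → round up to 17 risers.
Each riser is 2431/17 = 143 mm (≤ 151 mm).
T = 624 − 2·143 = 338 mm, which satisfies the 317 mm minimum.
Going = (17 − 1) × 338 = 5408 mm.
Add landings: 5408 + 1339 + 939 = 7686 mm.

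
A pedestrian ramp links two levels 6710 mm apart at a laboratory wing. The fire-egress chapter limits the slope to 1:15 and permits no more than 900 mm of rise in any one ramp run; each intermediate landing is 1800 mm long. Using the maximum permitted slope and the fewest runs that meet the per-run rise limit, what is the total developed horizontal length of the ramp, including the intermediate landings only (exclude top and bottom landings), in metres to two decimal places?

At most 900 each: 6710/900 = 7.46, giving 8 ramp runs. That means 7 intermediate landings.
Ramp run (horizontal) at 1:15: 6710 × 15 = 100650 mm.
Intermediate landings: 7 × 1800 = 12600 mm.
Developed length = 100650 + 12600 = 113250 mm.
= 113.25 m.

113.25 m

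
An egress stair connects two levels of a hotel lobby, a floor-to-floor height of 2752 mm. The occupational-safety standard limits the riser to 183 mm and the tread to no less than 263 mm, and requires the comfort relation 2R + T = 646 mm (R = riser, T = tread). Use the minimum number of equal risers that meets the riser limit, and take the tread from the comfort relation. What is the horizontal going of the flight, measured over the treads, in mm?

4530 mm

2752 / 183 = 15.038 → round up to 16 risers.
Each riser is 2752/16 = 172 mm (≤ 183 mm).
From 2R + T = 646: T = 646 − 344 = 302 mm.
Treads = 16 − 1 = 15; going = 15 × 302 = 4530 mm.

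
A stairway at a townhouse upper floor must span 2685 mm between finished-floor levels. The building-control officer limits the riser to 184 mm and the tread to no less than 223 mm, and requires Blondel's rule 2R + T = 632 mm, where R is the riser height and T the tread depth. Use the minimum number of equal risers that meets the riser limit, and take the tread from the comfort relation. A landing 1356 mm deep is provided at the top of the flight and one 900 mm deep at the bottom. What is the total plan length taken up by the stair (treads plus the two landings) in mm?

2685 / 184 = 14.59, so 15 risers are needed.
Each riser is 2685/15 = 179 mm (≤ 184 mm).
From 2R + T = 632: T = 632 − 358 = 274 mm.
Going = (15 − 1) × 274 = 3836 mm.
Add landings: 3836 + 1356 + 900 = 6092 mm.

6092 mm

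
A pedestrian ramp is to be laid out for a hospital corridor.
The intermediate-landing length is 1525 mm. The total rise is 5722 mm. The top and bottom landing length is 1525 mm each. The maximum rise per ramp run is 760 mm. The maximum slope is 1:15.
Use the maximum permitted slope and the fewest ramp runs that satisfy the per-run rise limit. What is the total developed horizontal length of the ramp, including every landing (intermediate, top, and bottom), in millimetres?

5722 / 760 = 7.53, so 8 ramp runs are needed. That means 7 intermediate landings.
Horizontal run for 5722 mm of rise at 1:15 is 5722 × 15 = 85830 mm.
7 intermediate landings contribute 7 × 1525 = 10675 mm.
Top and bottom landings: 2 × 1525 = 3050 mm.
Total = 85830 + 10675 + 3050 = 99555 mm.

99555 mm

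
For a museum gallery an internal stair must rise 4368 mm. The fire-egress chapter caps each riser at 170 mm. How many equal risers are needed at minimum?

4368 / 170 = 25.69, so 26 risers are needed.

26 risers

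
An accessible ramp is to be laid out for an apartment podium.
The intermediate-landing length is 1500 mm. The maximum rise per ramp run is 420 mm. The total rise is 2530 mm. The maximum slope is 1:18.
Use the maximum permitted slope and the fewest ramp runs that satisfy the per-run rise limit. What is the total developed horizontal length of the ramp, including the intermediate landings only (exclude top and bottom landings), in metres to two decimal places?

2530 / 420 = 6.024 → round up to 7 ramp runs. That means 6 intermediate landings.
Horizontal run for 2530 mm of rise at 1:18 is 2530 × 18 = 45540 mm.
Intermediate landings: 6 × 1500 = 9000 mm.
Developed length = 45540 + 9000 = 54540 mm.
= 54.54 m.

54.54 m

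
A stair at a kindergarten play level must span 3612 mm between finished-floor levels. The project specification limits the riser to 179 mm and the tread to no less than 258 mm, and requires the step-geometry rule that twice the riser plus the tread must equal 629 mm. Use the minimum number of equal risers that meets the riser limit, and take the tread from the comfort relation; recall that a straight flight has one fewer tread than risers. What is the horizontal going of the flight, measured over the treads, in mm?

3612 / 179 = 20.179 → round up to 21 risers.
Riser R = 3612 / 21 = 172 mm, within the 179 mm limit.
T = 629 − 2·172 = 285 mm, which satisfies the 258 mm minimum.
Going = (21 − 1) × 285 = 5700 mm.

5700 mm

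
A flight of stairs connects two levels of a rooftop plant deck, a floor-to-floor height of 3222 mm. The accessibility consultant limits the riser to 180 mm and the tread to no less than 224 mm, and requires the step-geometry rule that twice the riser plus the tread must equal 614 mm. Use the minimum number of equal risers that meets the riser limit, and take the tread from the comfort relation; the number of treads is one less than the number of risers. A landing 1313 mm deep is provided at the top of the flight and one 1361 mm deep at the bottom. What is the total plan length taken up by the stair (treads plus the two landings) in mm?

3222 / 180 = 17.900 → round up to 18 risers.
R = 3222 ÷ 18 = 179 mm.
From 2R + T = 614: T = 614 − 358 = 256 mm.
Treads = 18 − 1 = 17; going = 17 × 256 = 4352 mm.
Enclosure = 4352 + 1313 + 1361 = 7026 mm.

7026 mm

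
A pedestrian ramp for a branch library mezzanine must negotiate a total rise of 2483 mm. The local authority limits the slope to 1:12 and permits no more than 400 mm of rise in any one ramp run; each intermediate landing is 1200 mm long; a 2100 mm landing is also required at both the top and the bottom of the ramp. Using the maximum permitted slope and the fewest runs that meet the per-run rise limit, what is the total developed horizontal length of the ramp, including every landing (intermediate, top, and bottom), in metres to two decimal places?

2483 / 400 = 6.207 → round up to 7 ramp runs. That means 6 intermediate landings.
Ramp run (horizontal) at 1:12: 2483 × 12 = 29796 mm.
6 intermediate landings contribute 6 × 1200 = 7200 mm.
Top and bottom landings: 2 × 2100 = 4200 mm.
Total = 29796 + 7200 + 4200 = 41196 mm.
= 41.20 m.

41.20 m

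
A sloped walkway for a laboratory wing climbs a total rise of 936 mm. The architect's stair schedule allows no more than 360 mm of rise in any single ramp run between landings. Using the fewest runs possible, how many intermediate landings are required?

At most 360 each: 936/360 = 2.60, giving 3 ramp runs.
3 runs are separated by 2 intermediate landings.

2 intermediate landings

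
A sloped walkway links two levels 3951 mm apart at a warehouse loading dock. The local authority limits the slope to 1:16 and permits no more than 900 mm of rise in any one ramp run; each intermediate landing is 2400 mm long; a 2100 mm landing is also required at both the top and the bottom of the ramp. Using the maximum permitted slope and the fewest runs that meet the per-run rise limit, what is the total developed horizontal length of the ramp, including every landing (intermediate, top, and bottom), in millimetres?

3951 / 900 = 4.390 → round up to 5 ramp runs. That means 4 intermediate landings.
Ramp run (horizontal) at 1:16: 3951 × 16 = 63216 mm.
4 intermediate landings contribute 4 × 2400 = 9600 mm.
Top and bottom landings: 2 × 2100 = 4200 mm.
Total = 63216 + 9600 + 4200 = 77016 mm.

77016 mm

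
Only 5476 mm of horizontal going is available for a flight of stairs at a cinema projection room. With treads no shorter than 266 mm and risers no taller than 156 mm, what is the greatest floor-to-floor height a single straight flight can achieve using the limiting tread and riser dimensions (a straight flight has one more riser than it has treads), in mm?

Treads that fit: ⌊5476 / 266⌋ = 20.
Risers = treads + 1 = 21.
Maximum height = 21 × 156 = 3276 mm.

3276 mm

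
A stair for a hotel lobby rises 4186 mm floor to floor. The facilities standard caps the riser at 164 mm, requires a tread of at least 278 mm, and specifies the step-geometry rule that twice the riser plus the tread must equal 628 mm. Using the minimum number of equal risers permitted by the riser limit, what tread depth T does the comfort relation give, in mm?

306 mm

4186 / 164 = 25.524 → round up to 26 risers.
Each riser is 4186/26 = 161 mm (≤ 164 mm).
From 2R + T = 628: T = 628 − 322 = 306 mm.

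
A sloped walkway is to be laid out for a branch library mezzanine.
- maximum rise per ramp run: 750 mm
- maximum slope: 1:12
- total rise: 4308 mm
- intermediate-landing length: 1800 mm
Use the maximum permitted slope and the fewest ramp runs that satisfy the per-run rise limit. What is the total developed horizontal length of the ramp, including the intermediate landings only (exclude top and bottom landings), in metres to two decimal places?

60.70 m

4308 / 750 = 5.74, so 6 ramp runs are needed. That means 5 intermediate landings.
Ramp run (horizontal) at 1:12: 4308 × 12 = 51696 mm.
Intermediate landings: 5 × 1800 = 9000 mm.
Total developed length = 51696 + 9000 = 60696 mm.
= 60.70 m.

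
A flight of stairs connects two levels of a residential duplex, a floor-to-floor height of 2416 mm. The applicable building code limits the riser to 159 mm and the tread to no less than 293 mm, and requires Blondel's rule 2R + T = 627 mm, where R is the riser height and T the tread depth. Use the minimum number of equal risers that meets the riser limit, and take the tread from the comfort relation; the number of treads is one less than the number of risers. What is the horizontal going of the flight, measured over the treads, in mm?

4875 mm

2416 / 159 = 15.19, so 16 risers are needed.
R = 2416 ÷ 16 = 151 mm.
From 2R + T = 627: T = 627 − 302 = 325 mm.
Going = (16 − 1) × 325 = 4875 mm.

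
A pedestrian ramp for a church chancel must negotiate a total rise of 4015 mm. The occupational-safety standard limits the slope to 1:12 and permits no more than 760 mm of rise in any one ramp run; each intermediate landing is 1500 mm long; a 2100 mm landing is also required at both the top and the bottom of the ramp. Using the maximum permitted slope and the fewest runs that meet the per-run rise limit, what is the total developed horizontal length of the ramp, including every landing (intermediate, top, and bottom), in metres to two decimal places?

At most 760 each: 4015/760 = 5.28, giving 6 ramp runs. That means 5 intermediate landings.
Ramp run (horizontal) at 1:12: 4015 × 12 = 48180 mm.
5 intermediate landings contribute 5 × 1500 = 7500 mm.
Top and bottom landings: 2 × 2100 = 4200 mm.
Total = 48180 + 7500 + 4200 = 59880 mm.
= 59.88 m.

59.88 m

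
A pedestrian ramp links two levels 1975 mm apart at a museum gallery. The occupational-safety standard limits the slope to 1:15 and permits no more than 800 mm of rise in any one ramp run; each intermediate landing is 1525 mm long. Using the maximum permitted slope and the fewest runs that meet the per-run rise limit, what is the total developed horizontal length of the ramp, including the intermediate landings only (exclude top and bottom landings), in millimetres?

32675 mm

1975 / 800 = 2.47, so 3 ramp runs are needed. That means 2 intermediate landings.
Horizontal run for 1975 mm of rise at 1:15 is 1975 × 15 = 29625 mm.
Intermediate landings: 2 × 1525 = 3050 mm.
Developed length = 29625 + 3050 = 32675 mm.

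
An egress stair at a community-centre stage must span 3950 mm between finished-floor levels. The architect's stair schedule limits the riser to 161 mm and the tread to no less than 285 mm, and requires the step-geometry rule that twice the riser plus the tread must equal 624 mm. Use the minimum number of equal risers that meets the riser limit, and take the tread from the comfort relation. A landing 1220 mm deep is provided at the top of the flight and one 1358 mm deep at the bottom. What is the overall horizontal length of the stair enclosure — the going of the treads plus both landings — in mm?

3950 / 161 = 24.534 → round up to 25 risers.
R = 3950 ÷ 25 = 158 mm.
Tread T = 624 − 2 × 158 = 308 mm (≥ 285 mm).
Treads = 25 − 1 = 24; going = 24 × 308 = 7392 mm.
Enclosure = 7392 + 1220 + 1358 = 9970 mm.

9970 mm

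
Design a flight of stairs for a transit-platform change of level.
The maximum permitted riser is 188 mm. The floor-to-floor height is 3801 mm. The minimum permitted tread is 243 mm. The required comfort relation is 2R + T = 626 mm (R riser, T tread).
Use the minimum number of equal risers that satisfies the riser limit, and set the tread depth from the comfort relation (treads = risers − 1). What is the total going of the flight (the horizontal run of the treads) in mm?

At most 188 each: 3801/188 = 20.22, giving 21 risers.
R = 3801 ÷ 21 = 181 mm.
Tread T = 626 − 2 × 181 = 264 mm (≥ 243 mm).
Going = (21 − 1) × 264 = 5280 mm.

5280 mm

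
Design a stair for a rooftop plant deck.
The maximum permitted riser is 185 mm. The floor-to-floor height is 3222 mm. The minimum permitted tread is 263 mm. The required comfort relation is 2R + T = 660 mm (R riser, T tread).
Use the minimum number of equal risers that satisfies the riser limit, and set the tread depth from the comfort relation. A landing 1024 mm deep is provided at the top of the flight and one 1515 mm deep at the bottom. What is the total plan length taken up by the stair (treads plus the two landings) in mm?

3222 / 185 = 17.42, so 18 risers are needed.
Riser R = 3222 / 18 = 179 mm, within the 185 mm limit.
Tread T = 660 − 2 × 179 = 302 mm (≥ 263 mm).
Going = (18 − 1) × 302 = 5134 mm.
Enclosure = 5134 + 1024 + 1515 = 7673 mm.

7673 mm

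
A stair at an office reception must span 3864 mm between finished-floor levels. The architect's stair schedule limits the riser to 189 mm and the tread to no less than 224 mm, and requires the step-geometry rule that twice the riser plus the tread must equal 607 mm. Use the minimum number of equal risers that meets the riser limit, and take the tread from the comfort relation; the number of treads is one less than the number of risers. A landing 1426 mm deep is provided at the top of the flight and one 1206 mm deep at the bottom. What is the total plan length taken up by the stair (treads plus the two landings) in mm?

At most 189 each: 3864/189 = 20.44, giving 21 risers.
Riser R = 3864 / 21 = 184 mm, within the 189 mm limit.
Tread T = 607 − 2 × 184 = 239 mm (≥ 224 mm).
Going = (21 − 1) × 239 = 4780 mm.
Add landings: 4780 + 1426 + 1206 = 7412 mm.

7412 mm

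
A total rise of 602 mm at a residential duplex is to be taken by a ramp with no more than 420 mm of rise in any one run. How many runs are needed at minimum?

2 runs

⌈602/420⌉ = 2 ramp runs.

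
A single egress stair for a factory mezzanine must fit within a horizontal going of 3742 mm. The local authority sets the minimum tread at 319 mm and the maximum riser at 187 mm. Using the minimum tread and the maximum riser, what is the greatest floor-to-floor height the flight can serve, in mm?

Treads that fit: ⌊3742 / 319⌋ = 11.
Risers = treads + 1 = 12.
Maximum height = 12 × 187 = 2244 mm.

2244 mm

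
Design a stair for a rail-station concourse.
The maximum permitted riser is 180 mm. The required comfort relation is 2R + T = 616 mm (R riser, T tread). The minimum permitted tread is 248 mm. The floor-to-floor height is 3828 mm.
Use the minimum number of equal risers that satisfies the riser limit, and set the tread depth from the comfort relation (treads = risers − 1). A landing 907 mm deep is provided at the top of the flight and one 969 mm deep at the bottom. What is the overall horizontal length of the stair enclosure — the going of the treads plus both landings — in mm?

3828 / 180 = 21.267 → round up to 22 risers.
Each riser is 3828/22 = 174 mm (≤ 180 mm).
From 2R + T = 616: T = 616 − 348 = 268 mm.
22 risers give 21 treads; going = 21 × 268 = 5628 mm.
Enclosure = 5628 + 907 + 969 = 7504 mm.

7504 mm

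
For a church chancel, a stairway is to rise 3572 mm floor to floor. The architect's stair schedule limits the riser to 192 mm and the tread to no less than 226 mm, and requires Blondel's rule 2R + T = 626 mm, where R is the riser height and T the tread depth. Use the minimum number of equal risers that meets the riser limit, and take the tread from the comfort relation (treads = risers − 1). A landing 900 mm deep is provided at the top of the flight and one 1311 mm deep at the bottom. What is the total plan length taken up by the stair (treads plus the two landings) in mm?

6711 mm

⌈3572/192⌉ = 19 risers.
Each riser is 3572/19 = 188 mm (≤ 192 mm).
T = 626 − 2·188 = 250 mm, which satisfies the 226 mm minimum.
Going = (19 − 1) × 250 = 4500 mm.
Enclosure = 4500 + 900 + 1311 = 6711 mm.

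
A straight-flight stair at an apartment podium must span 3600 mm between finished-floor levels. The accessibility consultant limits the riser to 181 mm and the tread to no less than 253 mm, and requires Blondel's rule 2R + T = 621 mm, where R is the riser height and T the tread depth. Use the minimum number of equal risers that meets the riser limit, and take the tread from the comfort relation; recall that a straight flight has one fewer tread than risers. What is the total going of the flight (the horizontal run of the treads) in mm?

3600 / 181 = 19.890 → round up to 20 risers.
R = 3600 ÷ 20 = 180 mm.
T = 621 − 2·180 = 261 mm, which satisfies the 253 mm minimum.
Going = (20 − 1) × 261 = 4959 mm.

4959 mm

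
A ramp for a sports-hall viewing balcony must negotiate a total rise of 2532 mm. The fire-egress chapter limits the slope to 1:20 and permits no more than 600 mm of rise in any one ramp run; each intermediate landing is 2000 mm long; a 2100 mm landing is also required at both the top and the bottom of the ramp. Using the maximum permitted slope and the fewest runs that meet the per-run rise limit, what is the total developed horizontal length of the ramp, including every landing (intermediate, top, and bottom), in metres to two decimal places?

At most 600 each: 2532/600 = 4.22, giving 5 ramp runs. That means 4 intermediate landings.
Ramp run (horizontal) at 1:20: 2532 × 20 = 50640 mm.
Intermediate landings: 4 × 2000 = 8000 mm.
Top and bottom landings: 2 × 2100 = 4200 mm.
Total = 50640 + 8000 + 4200 = 62840 mm.
= 62.84 m.

62.84 m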